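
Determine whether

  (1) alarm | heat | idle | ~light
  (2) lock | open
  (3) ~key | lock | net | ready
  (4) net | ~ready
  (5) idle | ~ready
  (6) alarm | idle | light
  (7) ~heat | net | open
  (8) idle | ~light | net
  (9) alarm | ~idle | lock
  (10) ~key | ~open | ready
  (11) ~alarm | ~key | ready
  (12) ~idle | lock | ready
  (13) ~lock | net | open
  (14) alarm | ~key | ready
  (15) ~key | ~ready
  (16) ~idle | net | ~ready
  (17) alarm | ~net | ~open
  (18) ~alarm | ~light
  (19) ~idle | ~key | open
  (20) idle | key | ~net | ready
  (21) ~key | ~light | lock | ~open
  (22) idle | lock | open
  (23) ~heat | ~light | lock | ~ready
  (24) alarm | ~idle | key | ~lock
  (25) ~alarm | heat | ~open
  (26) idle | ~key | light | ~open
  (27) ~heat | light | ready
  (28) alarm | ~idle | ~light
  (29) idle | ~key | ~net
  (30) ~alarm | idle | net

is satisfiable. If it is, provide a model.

Try key = True:
  (~key | ~ready) forces ready = False.
  (~key | ~open | ready) forces open = False.
  (lock | open) forces lock = True.
  (~alarm | ~key | ready) forces alarm = False.
  clause (alarm | ~key | ready) is falsified — backtrack.
So key = False.
Set light = False.
Set net = True.
Set alarm = True.
Set heat = True.
  then (~heat | light | ready) forces ready = True.
  then (idle | ~ready) forces idle = True.
Set open = False.
  then (lock | open) forces lock = True.
All clauses satisfied.

key: False, light: False, net: True, alarm: True, heat: True, open: False, idle: True, ready: True, lock: True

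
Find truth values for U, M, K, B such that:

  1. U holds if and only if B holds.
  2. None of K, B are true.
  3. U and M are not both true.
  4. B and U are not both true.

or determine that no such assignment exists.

U=F, M=F, K=F, B=F

  (1) U=F, B=F — same ✓
  (2) {K, B}: 0 true — none ✓
  (3) U=F, M=F — not both ✓
  (4) B=F, U=F — not both ✓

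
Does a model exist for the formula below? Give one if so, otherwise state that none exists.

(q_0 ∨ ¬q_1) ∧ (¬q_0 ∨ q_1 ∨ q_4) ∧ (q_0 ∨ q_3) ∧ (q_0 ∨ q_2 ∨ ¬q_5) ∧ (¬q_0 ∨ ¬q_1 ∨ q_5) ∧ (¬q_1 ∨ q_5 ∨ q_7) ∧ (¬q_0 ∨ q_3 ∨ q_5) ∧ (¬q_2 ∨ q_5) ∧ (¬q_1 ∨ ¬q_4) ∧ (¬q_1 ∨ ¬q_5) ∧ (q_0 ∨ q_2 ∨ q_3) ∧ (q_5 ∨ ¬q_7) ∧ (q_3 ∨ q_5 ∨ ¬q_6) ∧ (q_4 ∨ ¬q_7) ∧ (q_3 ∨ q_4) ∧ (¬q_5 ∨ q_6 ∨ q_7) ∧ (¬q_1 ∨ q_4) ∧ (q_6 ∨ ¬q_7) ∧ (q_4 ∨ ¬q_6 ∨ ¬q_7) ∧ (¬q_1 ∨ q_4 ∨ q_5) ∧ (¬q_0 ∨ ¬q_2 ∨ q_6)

q_0=T, q_1=F, q_2=F, q_3=F, q_4=T, q_5=T, q_6=T, q_7=T

Set q_0 = True.
Set q_1 = False.
  then (¬q_0 ∨ q_1 ∨ q_4) forces q_4 = True.
Set q_2 = False.
Set q_3 = False.
  then (¬q_0 ∨ q_3 ∨ q_5) forces q_5 = True.
Try q_6 = False:
  (¬q_5 ∨ q_6 ∨ q_7) forces q_7 = True.
  clause (q_6 ∨ ¬q_7) is falsified — backtrack.
So q_6 = True.
Set q_7 = True.
All clauses satisfied.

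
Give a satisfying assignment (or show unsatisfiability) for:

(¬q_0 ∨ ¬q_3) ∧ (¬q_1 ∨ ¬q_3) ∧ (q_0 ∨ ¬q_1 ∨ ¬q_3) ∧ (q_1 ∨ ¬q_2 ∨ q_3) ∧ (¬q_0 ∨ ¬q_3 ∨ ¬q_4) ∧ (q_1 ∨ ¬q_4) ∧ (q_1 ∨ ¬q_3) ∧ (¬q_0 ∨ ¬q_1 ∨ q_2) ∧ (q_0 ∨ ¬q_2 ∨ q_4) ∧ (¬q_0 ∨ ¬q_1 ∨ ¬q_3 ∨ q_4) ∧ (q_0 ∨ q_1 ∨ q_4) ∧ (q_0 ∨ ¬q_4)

q_0 = True; q_1 = False; q_2 = False; q_3 = False; q_4 = False

Set q_0 = True.
  then (¬q_0 ∨ ¬q_3) forces q_3 = False.
Set q_1 = False.
  then (q_1 ∨ ¬q_2 ∨ q_3) forces q_2 = False.
  then (q_1 ∨ ¬q_4) forces q_4 = False.
All clauses satisfied.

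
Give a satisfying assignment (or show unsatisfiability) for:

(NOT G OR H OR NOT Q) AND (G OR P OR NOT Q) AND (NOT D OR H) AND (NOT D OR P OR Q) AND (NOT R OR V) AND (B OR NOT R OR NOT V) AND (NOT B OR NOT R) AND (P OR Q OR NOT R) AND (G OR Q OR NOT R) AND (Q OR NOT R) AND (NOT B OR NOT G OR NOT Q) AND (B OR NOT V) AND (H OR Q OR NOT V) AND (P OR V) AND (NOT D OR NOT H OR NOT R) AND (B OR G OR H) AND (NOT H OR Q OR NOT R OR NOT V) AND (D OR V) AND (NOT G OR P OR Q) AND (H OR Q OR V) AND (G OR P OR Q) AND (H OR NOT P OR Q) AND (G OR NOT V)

H=T; P=T; Q=T; D=T; R=F; G=F; B=T; V=F

Set H = True.
Set P = True.
Set Q = True.
Try D = False:
  (D OR V) forces V = True.
  (B OR NOT V) forces B = True.
  (NOT B OR NOT R) forces R = False.
  (NOT B OR NOT G OR NOT Q) forces G = False.
  clause (G OR NOT V) is falsified — backtrack.
So D = True.
  then (NOT D OR NOT H OR NOT R) forces R = False.
Set G = False.
  then (G OR NOT V) forces V = False.
Set B = True.
All clauses satisfied.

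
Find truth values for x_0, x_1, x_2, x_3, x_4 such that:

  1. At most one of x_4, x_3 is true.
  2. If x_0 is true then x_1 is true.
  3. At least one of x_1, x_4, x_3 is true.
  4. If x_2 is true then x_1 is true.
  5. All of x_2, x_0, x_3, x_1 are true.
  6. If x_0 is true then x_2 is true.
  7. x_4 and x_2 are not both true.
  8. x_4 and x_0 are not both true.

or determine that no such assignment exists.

x_0: True, x_1: True, x_2: True, x_3: True, x_4: False

  (1) {x_4, x_3}: 1 true — at most one ✓
  (2) x_0=T ⇒ x_1: T ✓
  (3) {x_1, x_4, x_3}: 2 true — at least one ✓
  (4) x_2=T ⇒ x_1: T ✓
  (5) {x_2, x_0, x_3, x_1}: all 4 true ✓
  (6) x_0=T ⇒ x_2: T ✓
  (7) x_4=F, x_2=T — not both ✓
  (8) x_4=F, x_0=T — not both ✓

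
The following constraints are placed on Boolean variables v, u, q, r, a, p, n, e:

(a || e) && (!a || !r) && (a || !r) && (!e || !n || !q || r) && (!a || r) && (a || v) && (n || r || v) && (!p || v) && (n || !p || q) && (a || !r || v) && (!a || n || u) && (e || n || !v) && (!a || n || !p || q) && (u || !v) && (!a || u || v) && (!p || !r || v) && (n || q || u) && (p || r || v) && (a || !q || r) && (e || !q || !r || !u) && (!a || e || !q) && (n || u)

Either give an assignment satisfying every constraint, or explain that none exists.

v: True, u: True, q: False, r: False, a: False, p: False, n: False, e: True

Try v = False:
  (a || v) forces a = True.
  (!a || !r) forces r = False.
  clause (!a || r) is falsified — backtrack.
So v = True.
  then (u || !v) forces u = True.
Set q = False.
Set r = False.
  then (!a || r) forces a = False.
  then (a || e) forces e = True.
Set p = False.
Set n = False.
All clauses satisfied.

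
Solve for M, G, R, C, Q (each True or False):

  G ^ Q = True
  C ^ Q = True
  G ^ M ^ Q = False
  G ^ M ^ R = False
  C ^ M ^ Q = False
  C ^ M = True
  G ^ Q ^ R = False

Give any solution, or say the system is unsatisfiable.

M = True; G = False; R = True; C = False; Q = True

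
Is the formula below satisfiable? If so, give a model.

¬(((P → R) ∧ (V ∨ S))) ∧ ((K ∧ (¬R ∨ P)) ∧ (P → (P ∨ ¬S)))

S: False; K: True; V: False; P: True; R: True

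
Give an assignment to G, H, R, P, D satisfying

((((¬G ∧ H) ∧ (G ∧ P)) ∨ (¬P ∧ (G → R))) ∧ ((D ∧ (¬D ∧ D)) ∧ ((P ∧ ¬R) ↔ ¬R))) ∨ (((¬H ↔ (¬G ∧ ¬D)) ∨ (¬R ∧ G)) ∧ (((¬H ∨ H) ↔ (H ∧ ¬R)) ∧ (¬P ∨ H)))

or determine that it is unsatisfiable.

G=T; H=T; R=F; P=F; D=F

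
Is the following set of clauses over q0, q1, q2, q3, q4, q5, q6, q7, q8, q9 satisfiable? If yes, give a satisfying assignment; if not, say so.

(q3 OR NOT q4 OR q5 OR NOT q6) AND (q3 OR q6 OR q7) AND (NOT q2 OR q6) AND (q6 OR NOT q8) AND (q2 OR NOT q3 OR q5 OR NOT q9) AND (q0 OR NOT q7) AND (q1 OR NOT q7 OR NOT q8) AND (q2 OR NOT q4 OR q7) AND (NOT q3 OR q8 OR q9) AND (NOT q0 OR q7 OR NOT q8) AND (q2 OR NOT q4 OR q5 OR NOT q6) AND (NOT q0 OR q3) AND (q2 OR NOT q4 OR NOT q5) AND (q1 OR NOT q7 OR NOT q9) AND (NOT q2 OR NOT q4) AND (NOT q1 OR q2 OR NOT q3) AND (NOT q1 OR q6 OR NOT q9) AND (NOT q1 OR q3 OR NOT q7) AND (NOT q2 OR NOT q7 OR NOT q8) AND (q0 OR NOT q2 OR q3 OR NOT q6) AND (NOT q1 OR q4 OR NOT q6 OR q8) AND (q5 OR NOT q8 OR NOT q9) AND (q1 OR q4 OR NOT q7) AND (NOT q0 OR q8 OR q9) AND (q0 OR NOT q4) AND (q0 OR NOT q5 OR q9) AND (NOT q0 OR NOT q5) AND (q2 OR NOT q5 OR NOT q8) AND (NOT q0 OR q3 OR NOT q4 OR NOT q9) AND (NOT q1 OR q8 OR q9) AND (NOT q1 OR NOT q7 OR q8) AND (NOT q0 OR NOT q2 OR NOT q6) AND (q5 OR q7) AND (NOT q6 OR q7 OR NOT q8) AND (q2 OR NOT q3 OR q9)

q0 = False, q1 = False, q2 = True, q3 = True, q4 = False, q5 = True, q6 = True, q7 = False, q8 = False, q9 = True

Set q0 = False.
  then (q0 OR NOT q7) forces q7 = False.
  then (q0 OR NOT q4) forces q4 = False.
  then (q5 OR q7) forces q5 = True.
  then (q0 OR NOT q5 OR q9) forces q9 = True.
Try q1 = True:
  (NOT q1 OR q6 OR NOT q9) forces q6 = True.
  (NOT q1 OR q4 OR NOT q6 OR q8) forces q8 = True.
  clause (NOT q6 OR q7 OR NOT q8) is falsified — backtrack.
So q1 = False.
Set q2 = True.
  then (NOT q2 OR q6) forces q6 = True.
  then (q0 OR NOT q2 OR q3 OR NOT q6) forces q3 = True.
  then (NOT q6 OR q7 OR NOT q8) forces q8 = False.
All clauses satisfied.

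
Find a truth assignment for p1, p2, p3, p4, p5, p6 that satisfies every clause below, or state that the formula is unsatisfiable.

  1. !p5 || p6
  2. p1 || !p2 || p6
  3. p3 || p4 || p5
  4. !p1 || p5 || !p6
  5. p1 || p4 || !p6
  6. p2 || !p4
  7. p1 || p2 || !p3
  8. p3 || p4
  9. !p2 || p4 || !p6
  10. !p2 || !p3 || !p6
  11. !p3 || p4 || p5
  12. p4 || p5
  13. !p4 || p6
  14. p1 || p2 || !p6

Set p1 = False.
Set p2 = True.
  then (p1 || !p2 || p6) forces p6 = True.
  then (p1 || p4 || !p6) forces p4 = True.
  then (!p2 || !p3 || !p6) forces p3 = False.
Set p5 = True.
All clauses satisfied.

p1 = False; p2 = True; p3 = False; p4 = True; p5 = True; p6 = True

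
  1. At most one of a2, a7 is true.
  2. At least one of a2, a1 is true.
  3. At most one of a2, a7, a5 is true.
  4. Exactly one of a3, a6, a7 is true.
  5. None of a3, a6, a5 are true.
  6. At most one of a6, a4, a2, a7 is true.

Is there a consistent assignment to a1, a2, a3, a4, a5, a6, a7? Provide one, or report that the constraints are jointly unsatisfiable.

a1=T, a2=F, a3=F, a4=F, a5=F, a6=F, a7=T

  (1) {a2, a7}: 1 true — at most one ✓
  (2) {a2, a1}: 1 true — at least one ✓
  (3) {a2, a7, a5}: 1 true — at most one ✓
  (4) {a3, a6, a7}: 1 true — exactly one ✓
  (5) {a3, a6, a5}: 0 true — none ✓
  (6) {a6, a4, a2, a7}: 1 true — at most one ✓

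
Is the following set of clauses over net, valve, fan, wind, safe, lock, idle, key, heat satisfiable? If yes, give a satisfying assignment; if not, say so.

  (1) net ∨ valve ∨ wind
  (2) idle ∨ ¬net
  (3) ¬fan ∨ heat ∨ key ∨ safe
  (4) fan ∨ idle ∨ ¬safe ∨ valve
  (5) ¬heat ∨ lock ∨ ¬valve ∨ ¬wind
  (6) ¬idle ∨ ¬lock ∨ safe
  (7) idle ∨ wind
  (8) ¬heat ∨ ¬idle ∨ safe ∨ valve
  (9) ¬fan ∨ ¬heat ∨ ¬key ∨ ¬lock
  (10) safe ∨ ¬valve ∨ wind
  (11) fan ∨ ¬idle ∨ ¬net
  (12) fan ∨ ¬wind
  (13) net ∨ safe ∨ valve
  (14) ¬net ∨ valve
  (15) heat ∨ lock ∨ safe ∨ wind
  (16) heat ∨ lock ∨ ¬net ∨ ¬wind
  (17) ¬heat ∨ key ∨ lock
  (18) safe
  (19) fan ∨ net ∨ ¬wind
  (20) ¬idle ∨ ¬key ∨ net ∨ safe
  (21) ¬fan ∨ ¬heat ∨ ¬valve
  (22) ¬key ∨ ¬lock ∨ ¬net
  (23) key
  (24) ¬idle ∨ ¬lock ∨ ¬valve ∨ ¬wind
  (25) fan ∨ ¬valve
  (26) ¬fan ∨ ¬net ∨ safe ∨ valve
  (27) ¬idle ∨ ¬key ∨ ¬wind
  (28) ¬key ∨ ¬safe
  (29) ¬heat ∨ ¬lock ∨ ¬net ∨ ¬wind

Unsatisfiable — no assignment works.

Case safe = True:
  (key) forces key = True.
  Clause (¬key ∨ ¬safe) is falsified — contradiction.
Case safe = False:
  Clause (safe) is falsified — contradiction.
Both cases fail, so the formula is unsatisfiable.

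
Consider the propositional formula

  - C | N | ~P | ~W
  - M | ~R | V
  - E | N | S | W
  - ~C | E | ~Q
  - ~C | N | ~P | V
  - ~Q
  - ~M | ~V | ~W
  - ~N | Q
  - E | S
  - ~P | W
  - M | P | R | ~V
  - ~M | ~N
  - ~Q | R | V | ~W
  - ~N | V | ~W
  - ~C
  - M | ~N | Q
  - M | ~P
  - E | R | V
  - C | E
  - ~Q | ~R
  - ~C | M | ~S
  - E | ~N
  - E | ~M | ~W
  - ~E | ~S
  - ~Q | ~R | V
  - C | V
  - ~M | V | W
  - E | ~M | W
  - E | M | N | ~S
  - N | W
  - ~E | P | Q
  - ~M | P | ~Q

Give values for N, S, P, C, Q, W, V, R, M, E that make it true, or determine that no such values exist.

Case C = True:
  Clause (~C) is falsified — contradiction.
Case C = False:
  (~Q) forces Q = False.
  (~N | Q) forces N = False.
  (C | E) forces E = True.
  (~E | ~S) forces S = False.
  (C | V) forces V = True.
  (N | W) forces W = True.
  (C | N | ~P | ~W) forces P = False.
  Clause (~E | P | Q) is falsified — contradiction.
Both cases fail, so the formula is unsatisfiable.

The formula is unsatisfiable.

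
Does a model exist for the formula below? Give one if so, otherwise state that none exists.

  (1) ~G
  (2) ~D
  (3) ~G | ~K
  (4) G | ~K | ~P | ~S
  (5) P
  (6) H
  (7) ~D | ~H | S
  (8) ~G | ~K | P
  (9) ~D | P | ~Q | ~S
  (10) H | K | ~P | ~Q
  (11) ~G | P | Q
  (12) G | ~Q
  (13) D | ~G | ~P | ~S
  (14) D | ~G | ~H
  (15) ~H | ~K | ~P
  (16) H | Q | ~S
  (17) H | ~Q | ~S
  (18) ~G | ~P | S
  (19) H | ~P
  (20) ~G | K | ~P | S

Unit clause (~G) forces G = False.
Unit clause (~D) forces D = False.
Unit clause (P) forces P = True.
Unit clause (H) forces H = True.
In (G | ~Q) only ~Q is left, so Q = False.
In (~H | ~K | ~P) only ~K is left, so K = False.
Set S = True.
All clauses satisfied.

S=T, P=T, H=T, Q=F, G=F, D=F, K=F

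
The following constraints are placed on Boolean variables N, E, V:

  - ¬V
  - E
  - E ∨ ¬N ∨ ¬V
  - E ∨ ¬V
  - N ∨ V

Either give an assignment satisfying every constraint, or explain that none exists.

Unit clause (¬V) forces V = False.
Unit clause (E) forces E = True.
In (N ∨ V) only N is left, so N = True.
Check each clause:
  (¬V): ¬V holds.
  (E): E holds.
  (E ∨ ¬N ∨ ¬V): E holds.
  (E ∨ ¬V): E holds.
  (N ∨ V): N holds.
All clauses satisfied.

N: True, E: True, V: False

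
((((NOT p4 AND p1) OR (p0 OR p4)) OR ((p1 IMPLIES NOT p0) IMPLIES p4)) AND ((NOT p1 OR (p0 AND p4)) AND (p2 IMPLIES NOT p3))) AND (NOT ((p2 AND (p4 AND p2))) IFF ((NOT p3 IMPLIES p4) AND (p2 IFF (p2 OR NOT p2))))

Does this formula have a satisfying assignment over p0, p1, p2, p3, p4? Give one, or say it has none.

Case p2 = True: the formula simplifies to ((((NOT p4 AND p1) OR (p0 OR p4)) OR ((p1 IMPLIES NOT p0) IMPLIES p4)) AND ((NOT p1 OR (p0 AND p4)) AND NOT p3)) AND (NOT p4 IFF (NOT p3 IMPLIES p4)).
  p4 = True: the conjunct NOT p4 IFF (NOT p3 IMPLIES p4) becomes NOT True IFF (NOT p3 IMPLIES True) = False.
  p4 = False: simplifies to (((p1 OR p0) OR NOT ((p1 IMPLIES NOT p0))) AND (NOT p1 AND NOT p3)) AND p3.
    p3 = True: the conjunct NOT p3 is False.
    p3 = False: the conjunct p3 is False.
Case p2 = False: the conjunct NOT ((p2 AND (p4 AND p2))) IFF ((NOT p3 IMPLIES p4) AND (p2 IFF (p2 OR NOT p2))) becomes NOT False IFF ((NOT p3 IMPLIES p4) AND False) = False.
Both cases fail — unsatisfiable.

UNSATISFIABLE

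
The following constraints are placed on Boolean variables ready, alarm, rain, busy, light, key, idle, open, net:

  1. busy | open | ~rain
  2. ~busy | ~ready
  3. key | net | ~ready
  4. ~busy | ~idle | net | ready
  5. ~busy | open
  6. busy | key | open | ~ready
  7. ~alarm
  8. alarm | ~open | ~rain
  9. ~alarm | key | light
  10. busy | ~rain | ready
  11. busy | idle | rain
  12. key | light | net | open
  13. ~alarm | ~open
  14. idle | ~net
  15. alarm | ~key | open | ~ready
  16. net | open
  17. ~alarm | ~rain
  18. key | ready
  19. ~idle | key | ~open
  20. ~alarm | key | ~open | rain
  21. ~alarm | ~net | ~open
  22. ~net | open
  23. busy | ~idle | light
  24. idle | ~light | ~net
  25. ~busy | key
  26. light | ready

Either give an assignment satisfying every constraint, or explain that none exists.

ready = True, alarm = False, rain = False, busy = False, light = True, key = True, idle = True, open = True, net = True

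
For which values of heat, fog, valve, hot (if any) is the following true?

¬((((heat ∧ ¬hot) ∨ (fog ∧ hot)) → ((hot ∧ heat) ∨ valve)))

heat = False, fog = True, valve = False, hot = True

  ¬((((heat ∧ ¬hot) ∨ (fog ∧ hot)) → ((hot ∧ heat) ∨ valve))) = True
    ((heat ∧ ¬hot) ∨ (fog ∧ hot)) → ((hot ∧ heat) ∨ valve) = False
      (heat ∧ ¬hot) ∨ (fog ∧ hot) = True
        heat ∧ ¬hot = False
          ¬hot = False
        fog ∧ hot = True
      (hot ∧ heat) ∨ valve = False
        hot ∧ heat = False
The formula evaluates to True.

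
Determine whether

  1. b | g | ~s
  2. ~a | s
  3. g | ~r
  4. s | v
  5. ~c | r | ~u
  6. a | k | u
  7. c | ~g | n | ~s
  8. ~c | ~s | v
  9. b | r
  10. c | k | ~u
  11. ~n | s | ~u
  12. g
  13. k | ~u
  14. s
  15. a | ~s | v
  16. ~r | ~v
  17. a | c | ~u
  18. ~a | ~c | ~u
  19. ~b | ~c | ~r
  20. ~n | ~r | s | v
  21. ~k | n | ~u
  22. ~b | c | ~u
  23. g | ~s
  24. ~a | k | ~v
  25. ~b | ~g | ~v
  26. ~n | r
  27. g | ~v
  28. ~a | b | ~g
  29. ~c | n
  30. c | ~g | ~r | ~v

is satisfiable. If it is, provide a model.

s = True; g = True; r = True; u = False; k = True; a = True; v = False; n = True; b = True; c = False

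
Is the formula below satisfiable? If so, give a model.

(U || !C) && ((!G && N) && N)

U: False, C: False, N: True, G: False

  U || !C = True
    !C = True
  (!G && N) && N = True
    !G && N = True
      !G = True
Both conjuncts True, so the formula holds.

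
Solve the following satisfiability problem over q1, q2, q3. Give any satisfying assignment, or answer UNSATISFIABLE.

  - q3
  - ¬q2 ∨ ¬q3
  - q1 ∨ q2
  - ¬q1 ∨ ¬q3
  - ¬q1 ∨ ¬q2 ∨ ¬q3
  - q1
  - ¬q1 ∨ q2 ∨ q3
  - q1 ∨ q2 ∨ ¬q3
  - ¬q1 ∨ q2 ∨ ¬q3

No satisfying assignment exists.

Case q1 = True:
  (q3) forces q3 = True.
  Clause (¬q1 ∨ ¬q3) is falsified — contradiction.
Case q1 = False:
  Clause (q1) is falsified — contradiction.
Both cases fail, so the formula is unsatisfiable.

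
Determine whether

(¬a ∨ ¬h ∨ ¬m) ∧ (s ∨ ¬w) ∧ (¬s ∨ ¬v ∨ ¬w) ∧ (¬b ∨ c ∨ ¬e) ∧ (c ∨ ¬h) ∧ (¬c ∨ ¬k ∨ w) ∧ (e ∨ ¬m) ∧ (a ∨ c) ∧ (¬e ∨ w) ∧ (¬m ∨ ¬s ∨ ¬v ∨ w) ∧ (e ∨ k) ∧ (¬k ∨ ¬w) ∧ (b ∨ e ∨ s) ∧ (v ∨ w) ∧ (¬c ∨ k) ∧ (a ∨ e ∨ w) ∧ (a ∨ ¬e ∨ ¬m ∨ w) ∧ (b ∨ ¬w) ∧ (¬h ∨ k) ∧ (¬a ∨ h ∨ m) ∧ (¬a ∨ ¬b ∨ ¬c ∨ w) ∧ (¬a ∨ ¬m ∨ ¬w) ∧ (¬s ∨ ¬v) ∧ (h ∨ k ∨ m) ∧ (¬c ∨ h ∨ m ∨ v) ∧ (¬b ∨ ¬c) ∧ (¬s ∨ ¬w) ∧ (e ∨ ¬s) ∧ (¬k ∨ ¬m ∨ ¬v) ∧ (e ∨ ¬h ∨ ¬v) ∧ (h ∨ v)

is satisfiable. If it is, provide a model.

Unsatisfiable — no assignment works.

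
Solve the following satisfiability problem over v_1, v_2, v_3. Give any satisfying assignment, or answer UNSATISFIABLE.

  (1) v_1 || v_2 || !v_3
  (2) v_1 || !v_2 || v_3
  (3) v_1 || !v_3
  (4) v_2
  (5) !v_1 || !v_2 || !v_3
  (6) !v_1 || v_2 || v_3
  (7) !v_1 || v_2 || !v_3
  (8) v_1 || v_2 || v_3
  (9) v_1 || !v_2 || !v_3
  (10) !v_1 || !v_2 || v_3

Unsatisfiable — no assignment works.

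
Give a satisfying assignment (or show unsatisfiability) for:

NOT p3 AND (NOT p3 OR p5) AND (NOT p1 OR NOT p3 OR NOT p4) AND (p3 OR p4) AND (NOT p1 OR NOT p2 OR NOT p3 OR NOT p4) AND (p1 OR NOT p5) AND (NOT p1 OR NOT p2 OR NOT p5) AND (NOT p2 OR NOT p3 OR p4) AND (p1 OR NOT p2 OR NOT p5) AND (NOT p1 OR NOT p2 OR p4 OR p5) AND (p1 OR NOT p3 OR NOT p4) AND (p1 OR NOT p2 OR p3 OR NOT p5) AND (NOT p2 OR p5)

Unit clause (NOT p3) forces p3 = False.
In (p3 OR p4) only p4 is left, so p4 = True.
Set p1 = True.
Set p2 = False.
Set p5 = False.
All clauses satisfied.

p1 = True, p2 = False, p3 = False, p4 = True, p5 = False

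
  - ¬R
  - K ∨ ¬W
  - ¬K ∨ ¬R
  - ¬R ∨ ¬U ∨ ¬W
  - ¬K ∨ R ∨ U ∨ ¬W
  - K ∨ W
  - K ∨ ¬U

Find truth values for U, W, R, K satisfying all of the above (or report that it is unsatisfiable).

Unit clause (¬R) forces R = False.
Set U = True.
  then (K ∨ ¬U) forces K = True.
Set W = False.
Check each clause:
  (¬R): ¬R holds.
  (K ∨ ¬W): K holds.
  (¬K ∨ ¬R): ¬R holds.
  (¬R ∨ ¬U ∨ ¬W): ¬R holds.
  (¬K ∨ R ∨ U ∨ ¬W): U holds.
  (K ∨ W): K holds.
  (K ∨ ¬U): K holds.
All clauses satisfied.

U = True, W = False, R = False, K = True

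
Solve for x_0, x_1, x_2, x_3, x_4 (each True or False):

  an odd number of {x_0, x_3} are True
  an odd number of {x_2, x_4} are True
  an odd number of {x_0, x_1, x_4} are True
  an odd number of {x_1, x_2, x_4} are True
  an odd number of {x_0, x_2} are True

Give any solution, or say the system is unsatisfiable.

Adding constraints 3, 4, 5 mod 2: every variable appears an even number of times on the left, so the left side is 0.
But the right sides sum to 1 (mod 2). 0 ≠ 1 — the system is inconsistent.

No satisfying assignment exists.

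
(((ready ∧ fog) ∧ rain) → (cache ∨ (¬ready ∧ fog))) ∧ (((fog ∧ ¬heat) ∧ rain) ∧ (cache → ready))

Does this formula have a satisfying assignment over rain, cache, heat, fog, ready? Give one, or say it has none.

rain: True, cache: False, heat: False, fog: True, ready: False

  ((ready ∧ fog) ∧ rain) → (cache ∨ (¬ready ∧ fog)) = True
    (ready ∧ fog) ∧ rain = False
      ready ∧ fog = False
    cache ∨ (¬ready ∧ fog) = True
      ¬ready ∧ fog = True
        ¬ready = True
  ((fog ∧ ¬heat) ∧ rain) ∧ (cache → ready) = True
    (fog ∧ ¬heat) ∧ rain = True
      fog ∧ ¬heat = True
        ¬heat = True
    cache → ready = True
Both conjuncts True, so the formula holds.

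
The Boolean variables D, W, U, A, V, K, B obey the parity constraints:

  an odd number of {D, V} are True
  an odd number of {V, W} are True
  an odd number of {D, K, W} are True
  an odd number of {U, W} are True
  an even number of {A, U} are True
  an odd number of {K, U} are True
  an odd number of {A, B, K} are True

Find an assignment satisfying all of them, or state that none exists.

D=T, W=T, U=F, A=F, V=F, K=T, B=F

{D, V}: 1 true → odd ✓
{V, W}: 1 true → odd ✓
{D, K, W}: 3 true → odd ✓
{U, W}: 1 true → odd ✓
{A, U}: 0 true → even ✓
{K, U}: 1 true → odd ✓
{A, B, K}: 1 true → odd ✓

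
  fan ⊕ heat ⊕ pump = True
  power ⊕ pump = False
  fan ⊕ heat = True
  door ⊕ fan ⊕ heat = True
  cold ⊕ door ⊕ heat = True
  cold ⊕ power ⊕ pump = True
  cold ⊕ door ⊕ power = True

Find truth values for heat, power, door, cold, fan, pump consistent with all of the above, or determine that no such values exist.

heat=F, power=F, door=F, cold=T, fan=T, pump=F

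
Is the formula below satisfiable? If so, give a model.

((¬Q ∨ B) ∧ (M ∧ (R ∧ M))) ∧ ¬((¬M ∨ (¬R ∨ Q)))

M=T, Q=F, B=F, R=T

  (¬Q ∨ B) ∧ (M ∧ (R ∧ M)) = True
    ¬Q ∨ B = True
      ¬Q = True
    M ∧ (R ∧ M) = True
      R ∧ M = True
  ¬((¬M ∨ (¬R ∨ Q))) = True
    ¬M ∨ (¬R ∨ Q) = False
      ¬M = False
      ¬R ∨ Q = False
        ¬R = False
Both conjuncts True, so the formula holds.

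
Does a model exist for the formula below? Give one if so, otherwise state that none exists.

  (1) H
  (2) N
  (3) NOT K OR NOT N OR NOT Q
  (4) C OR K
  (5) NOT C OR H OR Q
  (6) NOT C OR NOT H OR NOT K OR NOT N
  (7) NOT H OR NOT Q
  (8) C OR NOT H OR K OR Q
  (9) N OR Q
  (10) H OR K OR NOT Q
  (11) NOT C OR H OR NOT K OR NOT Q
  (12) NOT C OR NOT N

Unit clause (H) forces H = True.
Unit clause (N) forces N = True.
In (NOT H OR NOT Q) only NOT Q is left, so Q = False.
In (NOT C OR NOT N) only NOT C is left, so C = False.
In (C OR K) only K is left, so K = True.
All clauses satisfied.

N = True, H = True, C = False, K = True, Q = False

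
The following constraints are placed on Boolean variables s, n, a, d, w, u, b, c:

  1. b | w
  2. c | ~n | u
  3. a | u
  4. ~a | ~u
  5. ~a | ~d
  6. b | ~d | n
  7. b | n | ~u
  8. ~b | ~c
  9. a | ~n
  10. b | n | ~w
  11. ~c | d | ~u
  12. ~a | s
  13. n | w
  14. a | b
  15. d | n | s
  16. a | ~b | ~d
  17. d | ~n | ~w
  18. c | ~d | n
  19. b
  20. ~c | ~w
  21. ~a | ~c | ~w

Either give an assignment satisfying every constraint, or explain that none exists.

Unit clause (b) forces b = True.
In (~b | ~c) only ~c is left, so c = False.
Set s = True.
Set n = False.
  then (n | w) forces w = True.
  then (c | ~d | n) forces d = False.
Set a = False.
  then (a | u) forces u = True.
All clauses satisfied.

s: True, n: False, a: False, d: False, w: True, u: True, b: True, c: False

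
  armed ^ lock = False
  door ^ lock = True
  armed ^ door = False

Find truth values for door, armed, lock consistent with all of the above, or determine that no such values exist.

No satisfying assignment exists.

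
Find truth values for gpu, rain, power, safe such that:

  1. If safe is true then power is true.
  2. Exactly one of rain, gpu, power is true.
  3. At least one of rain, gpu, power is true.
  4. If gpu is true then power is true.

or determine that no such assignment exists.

gpu=F; rain=F; power=T; safe=F

  (1) safe=F ⇒ power: vacuous ✓
  (2) {rain, gpu, power}: 1 true — exactly one ✓
  (3) {rain, gpu, power}: 1 true — at least one ✓
  (4) gpu=F ⇒ power: vacuous ✓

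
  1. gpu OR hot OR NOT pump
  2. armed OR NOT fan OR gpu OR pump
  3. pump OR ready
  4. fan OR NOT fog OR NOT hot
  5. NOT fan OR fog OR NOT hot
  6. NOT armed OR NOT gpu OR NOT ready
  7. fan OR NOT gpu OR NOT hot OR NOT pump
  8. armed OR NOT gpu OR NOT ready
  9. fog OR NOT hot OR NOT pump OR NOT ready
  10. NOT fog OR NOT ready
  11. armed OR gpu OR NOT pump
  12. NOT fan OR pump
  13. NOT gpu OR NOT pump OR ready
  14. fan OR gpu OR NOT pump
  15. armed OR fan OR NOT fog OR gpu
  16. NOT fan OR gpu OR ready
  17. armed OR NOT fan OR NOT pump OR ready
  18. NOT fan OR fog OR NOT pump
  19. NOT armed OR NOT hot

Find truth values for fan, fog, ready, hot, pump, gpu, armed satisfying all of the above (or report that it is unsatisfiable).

fan=F, fog=F, ready=T, hot=T, pump=F, gpu=F, armed=F

Try fan = True:
  (NOT fan OR pump) forces pump = True.
  (NOT fan OR fog OR NOT pump) forces fog = True.
  (NOT fog OR NOT ready) forces ready = False.
  (NOT gpu OR NOT pump OR ready) forces gpu = False.
  clause (NOT fan OR gpu OR ready) is falsified — backtrack.
So fan = False.
Try fog = True:
  (fan OR NOT fog OR NOT hot) forces hot = False.
  (NOT fog OR NOT ready) forces ready = False.
  (pump OR ready) forces pump = True.
  (gpu OR hot OR NOT pump) forces gpu = True.
  clause (NOT gpu OR NOT pump OR ready) is falsified — backtrack.
So fog = False.
Set ready = True.
Set hot = True.
  then (fog OR NOT hot OR NOT pump OR NOT ready) forces pump = False.
  then (NOT armed OR NOT hot) forces armed = False.
  then (armed OR NOT gpu OR NOT ready) forces gpu = False.
All clauses satisfied.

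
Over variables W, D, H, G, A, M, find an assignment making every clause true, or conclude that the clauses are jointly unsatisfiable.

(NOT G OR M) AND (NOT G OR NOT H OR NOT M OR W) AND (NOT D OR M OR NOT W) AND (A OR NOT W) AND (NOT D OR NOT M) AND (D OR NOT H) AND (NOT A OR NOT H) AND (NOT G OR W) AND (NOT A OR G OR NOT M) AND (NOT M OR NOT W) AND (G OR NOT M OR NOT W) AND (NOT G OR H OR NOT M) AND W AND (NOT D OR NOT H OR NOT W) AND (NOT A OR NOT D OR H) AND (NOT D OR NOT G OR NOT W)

W=T, D=F, H=F, G=F, A=T, M=F

Unit clause (W) forces W = True.
In (A OR NOT W) only A is left, so A = True.
In (NOT A OR NOT H) only NOT H is left, so H = False.
In (NOT M OR NOT W) only NOT M is left, so M = False.
In (NOT A OR NOT D OR H) only NOT D is left, so D = False.
In (NOT G OR M) only NOT G is left, so G = False.
All clauses satisfied.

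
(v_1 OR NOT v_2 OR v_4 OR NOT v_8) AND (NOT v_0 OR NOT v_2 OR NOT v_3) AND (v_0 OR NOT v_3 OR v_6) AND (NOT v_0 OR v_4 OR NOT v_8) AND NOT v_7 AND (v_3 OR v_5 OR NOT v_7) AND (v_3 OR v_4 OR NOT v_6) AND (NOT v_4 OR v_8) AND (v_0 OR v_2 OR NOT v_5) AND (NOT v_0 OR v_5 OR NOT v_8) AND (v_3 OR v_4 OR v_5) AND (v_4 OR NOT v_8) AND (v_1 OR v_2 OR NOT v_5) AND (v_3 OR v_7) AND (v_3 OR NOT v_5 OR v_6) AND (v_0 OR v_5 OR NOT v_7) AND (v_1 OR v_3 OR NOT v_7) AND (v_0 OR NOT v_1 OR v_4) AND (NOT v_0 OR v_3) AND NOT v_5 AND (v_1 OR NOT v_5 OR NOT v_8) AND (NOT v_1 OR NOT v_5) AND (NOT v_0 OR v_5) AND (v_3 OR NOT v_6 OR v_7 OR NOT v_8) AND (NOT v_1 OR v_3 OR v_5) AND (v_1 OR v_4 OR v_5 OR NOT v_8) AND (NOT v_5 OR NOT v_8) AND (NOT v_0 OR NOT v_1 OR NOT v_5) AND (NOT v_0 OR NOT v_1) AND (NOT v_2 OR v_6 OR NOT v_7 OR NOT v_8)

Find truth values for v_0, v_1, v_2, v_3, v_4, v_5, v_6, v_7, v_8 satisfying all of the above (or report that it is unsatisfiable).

Unit clause (NOT v_7) forces v_7 = False.
In (v_3 OR v_7) only v_3 is left, so v_3 = True.
Unit clause (NOT v_5) forces v_5 = False.
In (NOT v_0 OR v_5) only NOT v_0 is left, so v_0 = False.
In (v_0 OR NOT v_3 OR v_6) only v_6 is left, so v_6 = True.
Set v_1 = True.
  then (v_0 OR NOT v_1 OR v_4) forces v_4 = True.
  then (NOT v_4 OR v_8) forces v_8 = True.
Set v_2 = True.
All clauses satisfied.

v_0 = False, v_1 = True, v_2 = True, v_3 = True, v_4 = True, v_5 = False, v_6 = True, v_7 = False, v_8 = True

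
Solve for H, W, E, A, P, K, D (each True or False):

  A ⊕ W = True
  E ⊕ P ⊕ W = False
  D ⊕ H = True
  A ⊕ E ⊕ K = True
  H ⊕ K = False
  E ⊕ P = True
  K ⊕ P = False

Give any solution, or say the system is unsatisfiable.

H = True; W = True; E = False; A = False; P = True; K = True; D = False

A ⊕ W = F ⊕ T = True ✓
E ⊕ P ⊕ W = F ⊕ T ⊕ T = False ✓
D ⊕ H = F ⊕ T = True ✓
A ⊕ E ⊕ K = F ⊕ F ⊕ T = True ✓
H ⊕ K = T ⊕ T = False ✓
E ⊕ P = F ⊕ T = True ✓
K ⊕ P = T ⊕ T = False ✓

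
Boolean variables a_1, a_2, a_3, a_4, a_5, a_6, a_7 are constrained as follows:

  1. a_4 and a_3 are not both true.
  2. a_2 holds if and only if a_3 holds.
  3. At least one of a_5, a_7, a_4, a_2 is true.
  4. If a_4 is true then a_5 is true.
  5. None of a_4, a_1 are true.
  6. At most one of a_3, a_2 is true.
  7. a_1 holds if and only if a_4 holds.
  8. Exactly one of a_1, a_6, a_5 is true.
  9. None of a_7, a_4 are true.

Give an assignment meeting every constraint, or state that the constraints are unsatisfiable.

a_1=F, a_2=F, a_3=F, a_4=F, a_5=T, a_6=F, a_7=F

  (1) a_4=F, a_3=F — not both ✓
  (2) a_2=F, a_3=F — same ✓
  (3) {a_5, a_7, a_4, a_2}: 1 true — at least one ✓
  (4) a_4=F ⇒ a_5: vacuous ✓
  (5) {a_4, a_1}: 0 true — none ✓
  (6) {a_3, a_2}: 0 true — at most one ✓
  (7) a_1=F, a_4=F — same ✓
  (8) {a_1, a_6, a_5}: 1 true — exactly one ✓
  (9) {a_7, a_4}: 0 true — none ✓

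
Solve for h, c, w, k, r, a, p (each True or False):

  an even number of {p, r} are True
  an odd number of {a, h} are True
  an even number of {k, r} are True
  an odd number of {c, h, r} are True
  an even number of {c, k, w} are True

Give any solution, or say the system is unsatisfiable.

h = False, c = True, w = True, k = False, r = False, a = True, p = False

{p, r}: 0 true → even ✓
{a, h}: 1 true → odd ✓
{k, r}: 0 true → even ✓
{c, h, r}: 1 true → odd ✓
{c, k, w}: 2 true → even ✓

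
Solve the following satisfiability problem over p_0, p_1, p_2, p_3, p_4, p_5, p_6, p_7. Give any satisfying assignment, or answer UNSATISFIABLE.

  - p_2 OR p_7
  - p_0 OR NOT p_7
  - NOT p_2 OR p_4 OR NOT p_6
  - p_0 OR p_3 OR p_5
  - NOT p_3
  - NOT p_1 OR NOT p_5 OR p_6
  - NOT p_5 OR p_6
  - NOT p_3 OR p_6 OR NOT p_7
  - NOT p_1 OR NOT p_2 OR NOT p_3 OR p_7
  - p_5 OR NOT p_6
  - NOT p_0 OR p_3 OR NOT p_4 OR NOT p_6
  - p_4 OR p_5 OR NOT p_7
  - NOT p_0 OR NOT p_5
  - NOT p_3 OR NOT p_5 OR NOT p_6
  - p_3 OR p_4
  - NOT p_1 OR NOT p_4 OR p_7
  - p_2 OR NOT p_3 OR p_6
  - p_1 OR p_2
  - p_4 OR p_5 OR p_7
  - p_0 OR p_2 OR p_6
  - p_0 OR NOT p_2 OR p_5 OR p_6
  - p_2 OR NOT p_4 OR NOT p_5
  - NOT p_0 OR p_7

Unit clause (NOT p_3) forces p_3 = False.
In (p_3 OR p_4) only p_4 is left, so p_4 = True.
Set p_0 = True.
  then (NOT p_0 OR p_3 OR NOT p_4 OR NOT p_6) forces p_6 = False.
  then (NOT p_0 OR NOT p_5) forces p_5 = False.
  then (NOT p_0 OR p_7) forces p_7 = True.
Set p_1 = True.
Set p_2 = True.
All clauses satisfied.

p_0=T; p_1=T; p_2=T; p_3=F; p_4=T; p_5=F; p_6=F; p_7=T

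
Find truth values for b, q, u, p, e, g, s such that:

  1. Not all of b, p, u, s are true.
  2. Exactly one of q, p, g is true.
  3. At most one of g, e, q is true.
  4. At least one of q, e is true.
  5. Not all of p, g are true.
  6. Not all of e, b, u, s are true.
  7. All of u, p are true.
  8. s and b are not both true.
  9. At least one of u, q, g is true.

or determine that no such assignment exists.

b=F; q=F; u=T; p=T; e=T; g=F; s=T

  (1) {b, p, u, s}: 3/4 true — not all ✓
  (2) {q, p, g}: 1 true — exactly one ✓
  (3) {g, e, q}: 1 true — at most one ✓
  (4) {q, e}: 1 true — at least one ✓
  (5) {p, g}: 1/2 true — not all ✓
  (6) {e, b, u, s}: 3/4 true — not all ✓
  (7) {u, p}: all 2 true ✓
  (8) s=T, b=F — not both ✓
  (9) {u, q, g}: 1 true — at least one ✓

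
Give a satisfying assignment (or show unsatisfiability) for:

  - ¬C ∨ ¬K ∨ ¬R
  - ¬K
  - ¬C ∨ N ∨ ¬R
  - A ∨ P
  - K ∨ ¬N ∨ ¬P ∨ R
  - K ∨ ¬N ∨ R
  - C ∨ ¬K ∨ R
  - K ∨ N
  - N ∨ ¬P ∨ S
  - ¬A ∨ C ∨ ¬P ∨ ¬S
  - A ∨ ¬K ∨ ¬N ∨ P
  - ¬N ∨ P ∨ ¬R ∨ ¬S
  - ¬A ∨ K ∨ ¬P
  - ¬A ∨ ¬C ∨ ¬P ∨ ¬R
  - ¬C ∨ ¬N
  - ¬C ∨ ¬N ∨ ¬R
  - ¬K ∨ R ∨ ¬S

P = True; S = True; C = False; N = True; R = True; K = False; A = False

Unit clause (¬K) forces K = False.
In (K ∨ N) only N is left, so N = True.
In (¬C ∨ ¬N) only ¬C is left, so C = False.
In (K ∨ ¬N ∨ R) only R is left, so R = True.
Set P = True.
  then (¬A ∨ K ∨ ¬P) forces A = False.
Set S = True.
All clauses satisfied.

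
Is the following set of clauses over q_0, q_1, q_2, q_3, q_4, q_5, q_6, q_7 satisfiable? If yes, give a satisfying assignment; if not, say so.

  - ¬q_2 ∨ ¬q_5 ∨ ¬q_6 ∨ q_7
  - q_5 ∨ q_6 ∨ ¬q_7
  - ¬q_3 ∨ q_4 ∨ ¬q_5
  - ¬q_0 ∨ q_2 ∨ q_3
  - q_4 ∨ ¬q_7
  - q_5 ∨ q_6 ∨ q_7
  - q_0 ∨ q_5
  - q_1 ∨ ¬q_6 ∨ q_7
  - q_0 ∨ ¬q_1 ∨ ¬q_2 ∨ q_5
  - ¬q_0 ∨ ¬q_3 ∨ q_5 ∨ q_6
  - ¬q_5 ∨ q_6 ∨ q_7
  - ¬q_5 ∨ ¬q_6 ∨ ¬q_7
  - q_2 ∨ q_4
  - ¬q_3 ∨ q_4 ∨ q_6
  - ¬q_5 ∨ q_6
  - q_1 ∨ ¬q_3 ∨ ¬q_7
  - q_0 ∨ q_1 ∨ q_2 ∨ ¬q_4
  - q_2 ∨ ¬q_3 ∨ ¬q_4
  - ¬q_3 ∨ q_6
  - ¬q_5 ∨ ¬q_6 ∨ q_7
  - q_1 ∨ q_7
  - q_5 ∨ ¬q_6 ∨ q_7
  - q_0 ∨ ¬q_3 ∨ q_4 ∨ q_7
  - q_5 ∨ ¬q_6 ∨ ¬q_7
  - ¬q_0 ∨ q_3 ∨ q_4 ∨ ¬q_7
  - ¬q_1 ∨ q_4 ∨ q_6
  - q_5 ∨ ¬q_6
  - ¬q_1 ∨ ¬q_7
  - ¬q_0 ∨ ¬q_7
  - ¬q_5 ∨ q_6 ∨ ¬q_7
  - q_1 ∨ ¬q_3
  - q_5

Case q_5 = True:
  (¬q_5 ∨ q_6) forces q_6 = True.
  (¬q_5 ∨ ¬q_6 ∨ ¬q_7) forces q_7 = False.
  Clause (¬q_5 ∨ ¬q_6 ∨ q_7) is falsified — contradiction.
Case q_5 = False:
  Clause (q_5) is falsified — contradiction.
Both cases fail, so the formula is unsatisfiable.

UNSATISFIABLE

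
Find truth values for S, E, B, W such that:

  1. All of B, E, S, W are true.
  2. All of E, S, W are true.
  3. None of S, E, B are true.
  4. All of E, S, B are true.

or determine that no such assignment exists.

Case S = True:
  Constraint (3) is violated (S=T) — contradiction.
Case S = False:
  Constraint (1) is violated (S=F) — contradiction.
Both cases fail — unsatisfiable.

Unsatisfiable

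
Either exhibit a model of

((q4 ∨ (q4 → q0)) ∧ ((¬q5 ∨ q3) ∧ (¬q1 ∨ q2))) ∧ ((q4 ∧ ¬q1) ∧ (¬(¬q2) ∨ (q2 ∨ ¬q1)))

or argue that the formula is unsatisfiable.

q0 = True, q1 = False, q2 = False, q3 = True, q4 = True, q5 = False

  (q4 ∨ (q4 → q0)) ∧ ((¬q5 ∨ q3) ∧ (¬q1 ∨ q2)) = True
    q4 ∨ (q4 → q0) = True
      q4 → q0 = True
    (¬q5 ∨ q3) ∧ (¬q1 ∨ q2) = True
      ¬q5 ∨ q3 = True
        ¬q5 = True
      ¬q1 ∨ q2 = True
        ¬q1 = True
  (q4 ∧ ¬q1) ∧ (¬(¬q2) ∨ (q2 ∨ ¬q1)) = True
    q4 ∧ ¬q1 = True
      ¬q1 = True
    ¬(¬q2) ∨ (q2 ∨ ¬q1) = True
      ¬(¬q2) = False
        ¬q2 = True
      q2 ∨ ¬q1 = True
        ¬q1 = True
Both conjuncts True, so the formula holds.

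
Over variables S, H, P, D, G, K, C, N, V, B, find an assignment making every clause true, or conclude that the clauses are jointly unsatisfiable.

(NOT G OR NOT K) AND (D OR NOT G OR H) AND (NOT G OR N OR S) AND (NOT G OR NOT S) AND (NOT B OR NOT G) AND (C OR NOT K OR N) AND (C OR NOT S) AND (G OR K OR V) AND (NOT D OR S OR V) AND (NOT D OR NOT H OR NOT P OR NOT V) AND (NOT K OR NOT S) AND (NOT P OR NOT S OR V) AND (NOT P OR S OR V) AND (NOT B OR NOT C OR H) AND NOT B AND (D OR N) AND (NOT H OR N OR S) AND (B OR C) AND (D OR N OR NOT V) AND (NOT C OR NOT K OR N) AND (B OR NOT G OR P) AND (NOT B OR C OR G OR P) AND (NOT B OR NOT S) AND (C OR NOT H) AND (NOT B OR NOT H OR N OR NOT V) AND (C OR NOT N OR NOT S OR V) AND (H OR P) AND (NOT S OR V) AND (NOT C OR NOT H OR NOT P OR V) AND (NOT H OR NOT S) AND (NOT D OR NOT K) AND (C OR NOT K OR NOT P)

Unit clause (NOT B) forces B = False.
In (B OR C) only C is left, so C = True.
Set S = False.
Set H = False.
  then (H OR P) forces P = True.
  then (NOT P OR S OR V) forces V = True.
Set D = False.
  then (D OR NOT G OR H) forces G = False.
  then (D OR N) forces N = True.
Set K = False.
All clauses satisfied.

S=F; H=F; P=T; D=F; G=F; K=F; C=T; N=T; V=T; B=F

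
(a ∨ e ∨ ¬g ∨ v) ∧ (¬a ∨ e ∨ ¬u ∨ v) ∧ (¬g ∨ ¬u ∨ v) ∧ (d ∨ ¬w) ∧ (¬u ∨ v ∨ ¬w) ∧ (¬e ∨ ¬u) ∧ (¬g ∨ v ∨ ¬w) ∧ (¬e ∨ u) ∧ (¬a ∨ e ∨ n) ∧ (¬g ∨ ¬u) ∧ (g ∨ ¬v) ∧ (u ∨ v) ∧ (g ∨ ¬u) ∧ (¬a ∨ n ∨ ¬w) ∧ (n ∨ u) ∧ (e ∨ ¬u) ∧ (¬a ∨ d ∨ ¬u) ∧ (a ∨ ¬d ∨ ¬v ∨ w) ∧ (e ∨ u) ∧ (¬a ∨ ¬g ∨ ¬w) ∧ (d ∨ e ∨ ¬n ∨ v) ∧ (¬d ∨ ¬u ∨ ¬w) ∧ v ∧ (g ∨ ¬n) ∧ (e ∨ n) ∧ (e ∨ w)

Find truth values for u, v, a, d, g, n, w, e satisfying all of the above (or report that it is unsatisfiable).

UNSATISFIABLE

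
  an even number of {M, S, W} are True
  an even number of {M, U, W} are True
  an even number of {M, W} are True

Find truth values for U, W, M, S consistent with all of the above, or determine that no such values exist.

U: False, W: False, M: False, S: False

{M, S, W}: 0 true → even ✓
{M, U, W}: 0 true → even ✓
{M, W}: 0 true → even ✓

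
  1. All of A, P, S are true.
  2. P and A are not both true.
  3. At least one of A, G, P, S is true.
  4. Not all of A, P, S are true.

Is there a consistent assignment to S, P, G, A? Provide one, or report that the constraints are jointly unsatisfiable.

Unsatisfiable

Case P = True:
  (1) forces A = True.
  Constraint (2) is violated (P=T, A=T) — contradiction.
Case P = False:
  Constraint (1) is violated (P=F) — contradiction.
Both cases fail — unsatisfiable.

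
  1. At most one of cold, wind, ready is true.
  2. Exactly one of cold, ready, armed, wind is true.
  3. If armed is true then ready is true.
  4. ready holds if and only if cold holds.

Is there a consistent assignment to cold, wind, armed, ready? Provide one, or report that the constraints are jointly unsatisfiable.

cold=F, wind=T, armed=F, ready=F

  (1) {cold, wind, ready}: 1 true — at most one ✓
  (2) {cold, ready, armed, wind}: 1 true — exactly one ✓
  (3) armed=F ⇒ ready: vacuous ✓
  (4) ready=F, cold=F — same ✓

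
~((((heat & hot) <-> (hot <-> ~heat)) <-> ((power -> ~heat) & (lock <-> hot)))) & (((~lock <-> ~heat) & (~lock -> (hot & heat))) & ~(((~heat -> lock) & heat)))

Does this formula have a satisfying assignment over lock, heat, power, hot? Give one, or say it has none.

Case heat = True: the conjunct ~(((~heat -> lock) & heat)) becomes ~((True & True)) = False.
Case heat = False: the formula simplifies to ~((~hot <-> (lock <-> hot))) & (~lock & lock).
  lock = True: the conjunct ~lock is False.
  lock = False: the conjunct lock is False.
Both cases fail — unsatisfiable.

UNSATISFIABLE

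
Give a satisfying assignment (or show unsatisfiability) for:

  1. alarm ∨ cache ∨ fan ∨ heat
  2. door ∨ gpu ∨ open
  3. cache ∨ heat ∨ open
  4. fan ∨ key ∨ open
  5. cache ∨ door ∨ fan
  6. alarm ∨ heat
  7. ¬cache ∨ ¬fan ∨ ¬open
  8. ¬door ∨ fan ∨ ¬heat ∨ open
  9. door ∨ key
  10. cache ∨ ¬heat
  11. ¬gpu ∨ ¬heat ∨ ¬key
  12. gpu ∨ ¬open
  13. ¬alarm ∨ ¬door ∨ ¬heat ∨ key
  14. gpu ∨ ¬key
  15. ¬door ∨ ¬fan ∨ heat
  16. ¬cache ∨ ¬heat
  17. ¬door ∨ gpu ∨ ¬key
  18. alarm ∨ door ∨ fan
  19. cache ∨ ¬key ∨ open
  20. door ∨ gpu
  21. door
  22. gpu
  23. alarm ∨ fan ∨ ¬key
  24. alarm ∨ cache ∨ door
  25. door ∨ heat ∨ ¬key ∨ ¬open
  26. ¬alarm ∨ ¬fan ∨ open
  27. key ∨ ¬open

cache = True; key = True; door = True; alarm = True; fan = False; heat = False; open = False; gpu = True

Unit clause (door) forces door = True.
Unit clause (gpu) forces gpu = True.
Set cache = True.
  then (¬cache ∨ ¬heat) forces heat = False.
  then (alarm ∨ heat) forces alarm = True.
  then (¬door ∨ ¬fan ∨ heat) forces fan = False.
Try key = False:
  (fan ∨ key ∨ open) forces open = True.
  clause (key ∨ ¬open) is falsified — backtrack.
So key = True.
Set open = False.
All clauses satisfied.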